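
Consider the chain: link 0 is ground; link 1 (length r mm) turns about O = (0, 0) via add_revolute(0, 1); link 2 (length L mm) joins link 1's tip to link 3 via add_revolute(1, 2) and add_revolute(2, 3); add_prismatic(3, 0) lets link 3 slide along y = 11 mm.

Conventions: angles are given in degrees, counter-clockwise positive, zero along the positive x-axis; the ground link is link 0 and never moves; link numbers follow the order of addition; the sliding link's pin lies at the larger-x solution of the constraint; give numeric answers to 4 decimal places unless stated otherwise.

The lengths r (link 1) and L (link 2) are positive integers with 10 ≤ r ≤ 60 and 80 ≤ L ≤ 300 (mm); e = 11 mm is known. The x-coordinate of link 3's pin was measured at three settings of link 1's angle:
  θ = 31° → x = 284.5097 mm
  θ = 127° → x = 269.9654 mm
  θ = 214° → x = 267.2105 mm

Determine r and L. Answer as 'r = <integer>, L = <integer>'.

constraint per measurement: (x − r cos θ)² + (r sin θ − e)² = L²
subtracting the θ₁ and θ₂ equations cancels the r² and L² terms:
r = (x₁² − x₂²) / (2[(x₁cos θ₁ + e sin θ₁) − (x₂cos θ₂ + e sin θ₂)]) = 10.0000 → r = 10
L² = (x₁ − r cos θ₁)² + (r sin θ₁ − e)² = 76176.0128 → L = 276.0000 → L = 276
check at θ₃=214°: x = 267.2105 (printed 267.2105) ✓

r = 10, L = 276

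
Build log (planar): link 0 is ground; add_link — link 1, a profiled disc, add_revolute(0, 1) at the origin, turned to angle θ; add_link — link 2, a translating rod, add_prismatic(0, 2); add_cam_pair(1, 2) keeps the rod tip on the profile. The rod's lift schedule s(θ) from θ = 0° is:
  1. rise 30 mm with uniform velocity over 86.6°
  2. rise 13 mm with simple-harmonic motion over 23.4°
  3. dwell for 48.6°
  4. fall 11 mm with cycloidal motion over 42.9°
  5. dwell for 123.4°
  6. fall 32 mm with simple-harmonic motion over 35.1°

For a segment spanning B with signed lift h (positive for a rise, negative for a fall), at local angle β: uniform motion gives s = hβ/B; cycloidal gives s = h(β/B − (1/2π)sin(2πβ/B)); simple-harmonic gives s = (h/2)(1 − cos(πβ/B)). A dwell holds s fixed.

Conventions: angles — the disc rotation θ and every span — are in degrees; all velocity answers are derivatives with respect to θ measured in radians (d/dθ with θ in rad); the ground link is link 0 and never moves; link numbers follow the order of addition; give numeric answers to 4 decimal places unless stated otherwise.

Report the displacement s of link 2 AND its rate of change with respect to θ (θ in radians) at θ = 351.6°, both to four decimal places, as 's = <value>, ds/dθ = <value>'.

seg 1 [0°–86.6°] uniform, h=30: full span → s += 30 → s = 30.0000
seg 2 [86.6°–110°] simple-harmonic, h=13: full span → s += 13 → s = 43.0000
seg 3 [110°–158.6°] dwell: s stays 43.0000
seg 4 [158.6°–201.5°] cycloidal, h=-11: full span → s += -11 → s = 32.0000
seg 5 [201.5°–324.9°] dwell: s stays 32.0000
seg 6 [324.9°–360°] simple-harmonic, h=-32: θ=351.6° here. β=26.7, B=35.1. -32/2·(1 − cos(π·0.7607)) = -27.6870 → s = 4.3130
velocity in seg [324.9°–360°] (simple-harmonic), θ in radians: β = 26.7° = 0.4660 rad, B = 35.1° = 0.6126 rad; ds/dθ = (πh/(2B)) sin(πβ/B) = (π·(-32)/(2·0.6126)) sin(π·0.7607) = -56.039354 mm/rad

s = 4.3130, ds/dθ = -56.0394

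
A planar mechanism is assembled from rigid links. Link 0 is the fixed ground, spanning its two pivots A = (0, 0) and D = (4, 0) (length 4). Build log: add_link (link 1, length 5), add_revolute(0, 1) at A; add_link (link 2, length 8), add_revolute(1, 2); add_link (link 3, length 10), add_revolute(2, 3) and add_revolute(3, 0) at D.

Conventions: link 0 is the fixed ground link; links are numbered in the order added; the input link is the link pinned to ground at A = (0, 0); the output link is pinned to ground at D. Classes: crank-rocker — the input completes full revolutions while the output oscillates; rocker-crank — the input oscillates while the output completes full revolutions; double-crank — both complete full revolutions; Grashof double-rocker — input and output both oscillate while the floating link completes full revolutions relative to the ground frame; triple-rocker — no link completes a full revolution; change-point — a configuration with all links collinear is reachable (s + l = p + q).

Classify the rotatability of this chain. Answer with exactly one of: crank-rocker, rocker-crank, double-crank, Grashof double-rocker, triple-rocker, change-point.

lengths: ground=4, input=5, coupler=8, output=10
sorted: s=4 (shortest), l=10 (longest), p+q=13
s + l = 14 vs p + q = 13
s + l > p + q → non-Grashof → no link fully rotates → triple-rocker

triple-rocker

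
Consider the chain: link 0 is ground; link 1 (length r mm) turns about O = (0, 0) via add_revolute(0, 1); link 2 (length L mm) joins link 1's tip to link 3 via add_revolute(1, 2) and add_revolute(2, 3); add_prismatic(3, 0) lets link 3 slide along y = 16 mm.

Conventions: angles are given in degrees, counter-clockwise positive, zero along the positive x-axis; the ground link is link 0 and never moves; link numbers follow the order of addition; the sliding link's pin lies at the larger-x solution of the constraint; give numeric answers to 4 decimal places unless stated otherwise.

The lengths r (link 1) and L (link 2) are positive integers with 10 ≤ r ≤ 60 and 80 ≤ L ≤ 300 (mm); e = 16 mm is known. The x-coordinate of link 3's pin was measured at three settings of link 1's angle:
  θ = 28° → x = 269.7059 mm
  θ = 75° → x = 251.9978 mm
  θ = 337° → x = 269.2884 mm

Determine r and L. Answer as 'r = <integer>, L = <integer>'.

constraint per measurement: (x − r cos θ)² + (r sin θ − e)² = L²
subtracting the θ₁ and θ₂ equations cancels the r² and L² terms:
r = (x₁² − x₂²) / (2[(x₁cos θ₁ + e sin θ₁) − (x₂cos θ₂ + e sin θ₂)]) = 28.0000 → r = 28
L² = (x₁ − r cos θ₁)² + (r sin θ₁ − e)² = 60025.0002 → L = 245.0000 → L = 245
check at θ₃=337°: x = 269.2884 (printed 269.2884) ✓

r = 28, L = 245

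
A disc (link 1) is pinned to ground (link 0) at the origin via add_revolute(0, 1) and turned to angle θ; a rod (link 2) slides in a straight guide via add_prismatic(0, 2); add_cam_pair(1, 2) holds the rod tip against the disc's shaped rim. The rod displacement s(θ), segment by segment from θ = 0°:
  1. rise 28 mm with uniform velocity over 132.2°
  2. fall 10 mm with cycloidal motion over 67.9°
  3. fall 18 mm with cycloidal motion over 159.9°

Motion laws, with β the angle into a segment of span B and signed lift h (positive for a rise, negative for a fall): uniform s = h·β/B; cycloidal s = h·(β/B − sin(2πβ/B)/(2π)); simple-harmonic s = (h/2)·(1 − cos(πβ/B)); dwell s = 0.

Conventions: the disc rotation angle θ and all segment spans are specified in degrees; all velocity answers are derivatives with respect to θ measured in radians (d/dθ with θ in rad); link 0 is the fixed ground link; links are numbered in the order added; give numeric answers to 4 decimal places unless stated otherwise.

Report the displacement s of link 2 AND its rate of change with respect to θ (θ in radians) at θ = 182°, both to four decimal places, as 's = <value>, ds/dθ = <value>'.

segment 1 (0° to 132.2°, uniform, h = 28) is passed completely: s = 0.0000 + (28) = 28.0000
θ = 182° falls in segment 2 (132.2° to 200.1°, cycloidal, h = -10): β = 182 − 132.2 = 49.8°, B = 67.9°; Δs = -10·(0.7334 − sin(2π·0.7334)/(2π)) = -8.9172; s = 28.0000 − 8.9172 = 19.0828
velocity in seg [132.2°–200.1°] (cycloidal), θ in radians: β = 49.8° = 0.8692 rad, B = 67.9° = 1.1851 rad; ds/dθ = (h/B)(1 − cos(2πβ/B)) = ((-10)/1.1851)(1 − cos(2π·0.7334)) = -9.315120 mm/rad

s = 19.0828, ds/dθ = -9.3151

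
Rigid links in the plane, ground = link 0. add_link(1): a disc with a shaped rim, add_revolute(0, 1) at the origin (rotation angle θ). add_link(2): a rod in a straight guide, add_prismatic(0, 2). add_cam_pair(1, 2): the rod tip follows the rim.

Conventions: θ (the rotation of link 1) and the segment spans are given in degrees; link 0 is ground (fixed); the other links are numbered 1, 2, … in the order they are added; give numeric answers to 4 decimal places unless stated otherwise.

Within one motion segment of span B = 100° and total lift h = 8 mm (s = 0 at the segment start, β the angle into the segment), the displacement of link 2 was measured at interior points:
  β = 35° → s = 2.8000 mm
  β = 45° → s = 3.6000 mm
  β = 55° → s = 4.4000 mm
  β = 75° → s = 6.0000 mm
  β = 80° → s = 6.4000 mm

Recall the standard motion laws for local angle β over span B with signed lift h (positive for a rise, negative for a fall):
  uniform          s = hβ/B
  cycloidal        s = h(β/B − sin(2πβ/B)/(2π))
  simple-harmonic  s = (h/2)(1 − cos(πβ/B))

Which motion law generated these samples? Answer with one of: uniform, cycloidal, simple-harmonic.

candidates at β/B = r: uniform s = h·r (linear in β); cycloidal s = h·(r − sin(2πr)/(2π)); simple-harmonic s = (h/2)(1 − cos(πr))
β=35°: printed 2.8000 | uniform 2.8000, cycloidal 1.7699, simple-harmonic 2.1840
β=45°: printed 3.6000 | uniform 3.6000, cycloidal 3.2065, simple-harmonic 3.3743
β=55°: printed 4.4000 | uniform 4.4000, cycloidal 4.7935, simple-harmonic 4.6257
β=75°: printed 6.0000 | uniform 6.0000, cycloidal 7.2732, simple-harmonic 6.8284
β=80°: printed 6.4000 | uniform 6.4000, cycloidal 7.6109, simple-harmonic 7.2361
only one law matches every sample → uniform

uniform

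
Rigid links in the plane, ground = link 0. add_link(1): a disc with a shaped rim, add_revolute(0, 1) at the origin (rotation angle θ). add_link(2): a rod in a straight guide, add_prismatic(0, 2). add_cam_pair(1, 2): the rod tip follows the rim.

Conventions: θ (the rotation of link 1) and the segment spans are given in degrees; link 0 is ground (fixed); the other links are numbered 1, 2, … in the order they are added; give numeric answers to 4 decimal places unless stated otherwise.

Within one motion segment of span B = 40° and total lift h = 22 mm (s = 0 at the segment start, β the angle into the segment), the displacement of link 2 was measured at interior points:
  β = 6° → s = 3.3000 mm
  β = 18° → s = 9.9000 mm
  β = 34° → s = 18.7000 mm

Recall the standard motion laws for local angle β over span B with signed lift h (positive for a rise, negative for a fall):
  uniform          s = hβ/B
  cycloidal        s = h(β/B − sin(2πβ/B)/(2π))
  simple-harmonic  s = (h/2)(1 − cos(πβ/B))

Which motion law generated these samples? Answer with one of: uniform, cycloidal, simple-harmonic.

candidates at β/B = r: uniform s = h·r (linear in β); cycloidal s = h·(r − sin(2πr)/(2π)); simple-harmonic s = (h/2)(1 − cos(πr))
β=6°: printed 3.3000 | uniform 3.3000, cycloidal 0.4673, simple-harmonic 1.1989
β=18°: printed 9.9000 | uniform 9.9000, cycloidal 8.8180, simple-harmonic 9.2792
β=34°: printed 18.7000 | uniform 18.7000, cycloidal 21.5327, simple-harmonic 20.8011
only one law matches every sample → uniform

uniform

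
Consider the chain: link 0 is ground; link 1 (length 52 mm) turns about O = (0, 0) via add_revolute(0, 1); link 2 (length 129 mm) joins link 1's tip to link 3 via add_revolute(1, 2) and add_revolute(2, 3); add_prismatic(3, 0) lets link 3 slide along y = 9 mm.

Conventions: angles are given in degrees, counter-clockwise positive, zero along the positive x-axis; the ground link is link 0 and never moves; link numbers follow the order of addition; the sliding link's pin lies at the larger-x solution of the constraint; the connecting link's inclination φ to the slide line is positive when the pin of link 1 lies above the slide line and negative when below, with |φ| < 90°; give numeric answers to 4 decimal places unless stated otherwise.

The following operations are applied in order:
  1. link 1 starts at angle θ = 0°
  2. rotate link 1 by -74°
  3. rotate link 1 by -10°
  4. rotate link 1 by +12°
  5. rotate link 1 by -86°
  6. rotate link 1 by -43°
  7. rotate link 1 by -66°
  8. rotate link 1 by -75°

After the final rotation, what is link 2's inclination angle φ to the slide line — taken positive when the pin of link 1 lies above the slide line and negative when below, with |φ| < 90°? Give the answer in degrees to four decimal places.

geometry: r = 52 mm, L = 129 mm, e = 9 mm; θ starts at 0°
rotate link 1 by -74°: θ ← 0° -74° = -74°
rotate link 1 by -10°: θ ← -74° -10° = -84°
rotate link 1 by +12°: θ ← -84° +12° = -72°
rotate link 1 by -86°: θ ← -72° -86° = -158°
rotate link 1 by -43°: θ ← -158° -43° = -201°
rotate link 1 by -66°: θ ← -201° -66° = -267°
rotate link 1 by -75°: θ ← -267° -75° = -342°
h = r sin θ − e = 16.068884 − 9 = 7.068884
sin φ = h / L = 7.068884 / 129 = 0.05479755
φ = arcsin(0.05479755) = 3.141242°

3.1412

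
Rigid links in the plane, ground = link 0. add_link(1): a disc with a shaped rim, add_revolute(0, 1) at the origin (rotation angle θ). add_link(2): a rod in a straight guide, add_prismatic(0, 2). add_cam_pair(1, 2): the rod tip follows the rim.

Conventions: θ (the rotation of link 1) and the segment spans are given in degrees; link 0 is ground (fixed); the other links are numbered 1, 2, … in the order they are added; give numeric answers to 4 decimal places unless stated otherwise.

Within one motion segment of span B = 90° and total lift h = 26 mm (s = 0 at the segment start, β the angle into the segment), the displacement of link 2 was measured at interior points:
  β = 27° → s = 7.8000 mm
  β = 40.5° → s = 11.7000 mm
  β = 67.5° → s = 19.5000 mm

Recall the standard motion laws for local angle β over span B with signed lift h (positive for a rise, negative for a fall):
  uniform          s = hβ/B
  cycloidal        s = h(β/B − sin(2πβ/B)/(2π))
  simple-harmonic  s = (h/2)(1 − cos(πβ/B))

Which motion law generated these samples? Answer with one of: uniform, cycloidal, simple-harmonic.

candidates at β/B = r: uniform s = h·r (linear in β); cycloidal s = h·(r − sin(2πr)/(2π)); simple-harmonic s = (h/2)(1 − cos(πr))
β=27°: printed 7.8000 | uniform 7.8000, cycloidal 3.8645, simple-harmonic 5.3588
β=40.5°: printed 11.7000 | uniform 11.7000, cycloidal 10.4213, simple-harmonic 10.9664
β=67.5°: printed 19.5000 | uniform 19.5000, cycloidal 23.6380, simple-harmonic 22.1924
only one law matches every sample → uniform

uniform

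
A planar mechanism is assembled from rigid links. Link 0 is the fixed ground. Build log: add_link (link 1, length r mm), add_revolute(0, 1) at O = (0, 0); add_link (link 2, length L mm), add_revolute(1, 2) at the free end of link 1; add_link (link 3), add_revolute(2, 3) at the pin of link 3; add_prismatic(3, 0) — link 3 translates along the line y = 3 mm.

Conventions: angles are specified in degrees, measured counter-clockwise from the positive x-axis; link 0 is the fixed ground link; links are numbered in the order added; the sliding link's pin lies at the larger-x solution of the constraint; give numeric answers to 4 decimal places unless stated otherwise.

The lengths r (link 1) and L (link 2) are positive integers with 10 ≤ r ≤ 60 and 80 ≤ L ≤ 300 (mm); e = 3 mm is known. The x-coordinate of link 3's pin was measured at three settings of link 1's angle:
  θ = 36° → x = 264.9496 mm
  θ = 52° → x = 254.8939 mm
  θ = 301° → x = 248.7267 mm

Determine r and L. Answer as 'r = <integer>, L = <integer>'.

constraint per measurement: (x − r cos θ)² + (r sin θ − e)² = L²
subtracting the θ₁ and θ₂ equations cancels the r² and L² terms:
r = (x₁² − x₂²) / (2[(x₁cos θ₁ + e sin θ₁) − (x₂cos θ₂ + e sin θ₂)]) = 45.9998 → r = 46
L² = (x₁ − r cos θ₁)² + (r sin θ₁ − e)² = 52440.9787 → L = 229.0000 → L = 229
check at θ₃=301°: x = 248.7267 (printed 248.7267) ✓

r = 46, L = 229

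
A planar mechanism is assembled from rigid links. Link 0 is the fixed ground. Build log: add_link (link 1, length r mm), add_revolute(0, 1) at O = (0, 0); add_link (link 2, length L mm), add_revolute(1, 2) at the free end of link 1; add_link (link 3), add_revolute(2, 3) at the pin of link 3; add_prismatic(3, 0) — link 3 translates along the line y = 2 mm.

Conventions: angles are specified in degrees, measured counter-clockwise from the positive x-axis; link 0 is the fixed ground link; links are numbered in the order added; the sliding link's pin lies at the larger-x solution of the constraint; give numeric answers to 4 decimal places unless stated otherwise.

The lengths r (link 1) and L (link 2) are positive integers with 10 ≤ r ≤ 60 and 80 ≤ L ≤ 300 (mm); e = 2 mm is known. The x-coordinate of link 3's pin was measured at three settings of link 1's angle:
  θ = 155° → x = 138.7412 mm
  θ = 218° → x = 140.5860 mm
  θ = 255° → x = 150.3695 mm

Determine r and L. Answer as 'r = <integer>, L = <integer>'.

constraint per measurement: (x − r cos θ)² + (r sin θ − e)² = L²
subtracting the θ₁ and θ₂ equations cancels the r² and L² terms:
r = (x₁² − x₂²) / (2[(x₁cos θ₁ + e sin θ₁) − (x₂cos θ₂ + e sin θ₂)]) = 20.0003 → r = 20
L² = (x₁ − r cos θ₁)² + (r sin θ₁ − e)² = 24649.0003 → L = 157.0000 → L = 157
check at θ₃=255°: x = 150.3695 (printed 150.3695) ✓

r = 20, L = 157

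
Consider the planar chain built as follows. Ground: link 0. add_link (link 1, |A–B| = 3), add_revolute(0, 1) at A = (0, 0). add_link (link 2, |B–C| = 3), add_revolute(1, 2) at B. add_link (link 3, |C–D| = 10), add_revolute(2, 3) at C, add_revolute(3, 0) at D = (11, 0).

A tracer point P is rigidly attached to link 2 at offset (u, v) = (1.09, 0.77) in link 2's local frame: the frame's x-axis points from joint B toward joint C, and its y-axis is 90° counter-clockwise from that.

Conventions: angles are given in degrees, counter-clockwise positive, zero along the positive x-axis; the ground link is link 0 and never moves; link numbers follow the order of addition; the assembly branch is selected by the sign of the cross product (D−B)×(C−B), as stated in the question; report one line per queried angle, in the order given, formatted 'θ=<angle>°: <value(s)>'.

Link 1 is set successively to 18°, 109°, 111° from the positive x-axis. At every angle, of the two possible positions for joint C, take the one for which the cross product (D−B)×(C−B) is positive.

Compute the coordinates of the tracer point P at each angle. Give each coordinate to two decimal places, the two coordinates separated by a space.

A=(0,0), D=(11.00,0)
θ=18°: B = A + 3.00·(cos18°, sin18°) = (2.8532, 0.9271)
θ=18°: |BD| = 8.1994
θ=18°: circle(B,3.00) ∩ circle(D,10.00): a=-1.4495, h=2.6266
θ=18°:   candidates: C₊=(1.7100,3.7007) cross=21.537; C₋=(1.1160,-1.5188) cross=-21.537
θ=18°:   branch + wants cross > 0 → take C=(1.7100,3.7007) (cross=21.537)
θ=18°: ex = (C−B)/|BC| = (-0.3811,0.9245); ey = (-0.9245,-0.3811)
θ=18°: P = B + 1.09·ex + 0.77·ey = (1.7259,1.6414)
θ=109°: B = A + 3.00·(cos109°, sin109°) = (-0.9767, 2.8366)
θ=109°: |BD| = 12.3080
θ=109°: circle(B,3.00) ∩ circle(D,10.00): a=2.4572, h=1.7210
θ=109°:   candidates: C₊=(1.8110,3.9450) cross=21.183; C₋=(1.0177,0.5955) cross=-21.183
θ=109°:   branch + wants cross > 0 → take C=(1.8110,3.9450) (cross=21.183)
θ=109°: ex = (C−B)/|BC| = (0.9292,0.3695); ey = (-0.3695,0.9292)
θ=109°: P = B + 1.09·ex + 0.77·ey = (-0.2483,3.9548)
θ=111°: B = A + 3.00·(cos111°, sin111°) = (-1.0751, 2.8007)
θ=111°: |BD| = 12.3957
θ=111°: circle(B,3.00) ∩ circle(D,10.00): a=2.5272, h=1.6166
θ=111°:   candidates: C₊=(1.7520,3.8045) cross=20.039; C₋=(1.0215,0.6550) cross=-20.039
θ=111°:   branch + wants cross > 0 → take C=(1.7520,3.8045) (cross=20.039)
θ=111°: ex = (C−B)/|BC| = (0.9424,0.3346); ey = (-0.3346,0.9424)
θ=111°: P = B + 1.09·ex + 0.77·ey = (-0.3056,3.8911)

θ=18°: 1.73 1.64
θ=109°: -0.25 3.95
θ=111°: -0.31 3.89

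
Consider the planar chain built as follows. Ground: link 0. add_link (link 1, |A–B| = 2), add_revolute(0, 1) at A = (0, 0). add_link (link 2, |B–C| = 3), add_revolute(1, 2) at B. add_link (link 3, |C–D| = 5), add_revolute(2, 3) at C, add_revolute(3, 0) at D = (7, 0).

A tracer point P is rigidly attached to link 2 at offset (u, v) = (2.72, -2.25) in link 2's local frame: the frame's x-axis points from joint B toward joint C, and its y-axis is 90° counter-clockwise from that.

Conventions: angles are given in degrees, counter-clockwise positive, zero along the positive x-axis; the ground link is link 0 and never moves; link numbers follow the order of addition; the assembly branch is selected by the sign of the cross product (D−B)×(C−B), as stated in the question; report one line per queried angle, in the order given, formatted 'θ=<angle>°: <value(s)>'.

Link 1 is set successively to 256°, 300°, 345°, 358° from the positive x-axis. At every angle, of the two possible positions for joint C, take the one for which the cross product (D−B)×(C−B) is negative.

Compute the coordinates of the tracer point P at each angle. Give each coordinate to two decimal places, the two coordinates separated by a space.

A=(0,0), D=(7.00,0)
θ=256°: B = A + 2.00·(cos256°, sin256°) = (-0.4838, -1.9406)
θ=256°: |BD| = 7.7314
θ=256°: circle(B,3.00) ∩ circle(D,5.00): a=2.8309, h=0.9929
θ=256°:   candidates: C₊=(2.0072,-0.2689) cross=7.676; C₋=(2.5057,-2.1911) cross=-7.676
θ=256°:   branch - wants cross < 0 → take C=(2.5057,-2.1911) (cross=-7.676)
θ=256°: ex = (C−B)/|BC| = (0.9965,-0.0835); ey = (0.0835,0.9965)
θ=256°: P = B + 2.72·ex + -2.25·ey = (2.0387,-4.4099)
θ=300°: B = A + 2.00·(cos300°, sin300°) = (1.0000, -1.7321)
θ=300°: |BD| = 6.2450
θ=300°: circle(B,3.00) ∩ circle(D,5.00): a=1.8415, h=2.3683
θ=300°:   candidates: C₊=(2.1124,1.0541) cross=14.790; C₋=(3.4261,-3.4967) cross=-14.790
θ=300°:   branch - wants cross < 0 → take C=(3.4261,-3.4967) (cross=-14.790)
θ=300°: ex = (C−B)/|BC| = (0.8087,-0.5882); ey = (0.5882,0.8087)
θ=300°: P = B + 2.72·ex + -2.25·ey = (1.8761,-5.1516)
θ=345°: B = A + 2.00·(cos345°, sin345°) = (1.9319, -0.5176)
θ=345°: |BD| = 5.0945
θ=345°: circle(B,3.00) ∩ circle(D,5.00): a=0.9769, h=2.8365
θ=345°:   candidates: C₊=(2.6155,2.4034) cross=14.450; C₋=(3.1919,-3.2402) cross=-14.450
θ=345°:   branch - wants cross < 0 → take C=(3.1919,-3.2402) (cross=-14.450)
θ=345°: ex = (C−B)/|BC| = (0.4200,-0.9075); ey = (0.9075,0.4200)
θ=345°: P = B + 2.72·ex + -2.25·ey = (1.0324,-3.9311)
θ=358°: B = A + 2.00·(cos358°, sin358°) = (1.9988, -0.0698)
θ=358°: |BD| = 5.0017
θ=358°: circle(B,3.00) ∩ circle(D,5.00): a=0.9014, h=2.8614
θ=358°:   candidates: C₊=(2.8602,2.8039) cross=14.312; C₋=(2.9400,-2.9183) cross=-14.312
θ=358°:   branch - wants cross < 0 → take C=(2.9400,-2.9183) (cross=-14.312)
θ=358°: ex = (C−B)/|BC| = (0.3137,-0.9495); ey = (0.9495,0.3137)
θ=358°: P = B + 2.72·ex + -2.25·ey = (0.7158,-3.3584)

θ=256°: 2.04 -4.41
θ=300°: 1.88 -5.15
θ=345°: 1.03 -3.93
θ=358°: 0.72 -3.36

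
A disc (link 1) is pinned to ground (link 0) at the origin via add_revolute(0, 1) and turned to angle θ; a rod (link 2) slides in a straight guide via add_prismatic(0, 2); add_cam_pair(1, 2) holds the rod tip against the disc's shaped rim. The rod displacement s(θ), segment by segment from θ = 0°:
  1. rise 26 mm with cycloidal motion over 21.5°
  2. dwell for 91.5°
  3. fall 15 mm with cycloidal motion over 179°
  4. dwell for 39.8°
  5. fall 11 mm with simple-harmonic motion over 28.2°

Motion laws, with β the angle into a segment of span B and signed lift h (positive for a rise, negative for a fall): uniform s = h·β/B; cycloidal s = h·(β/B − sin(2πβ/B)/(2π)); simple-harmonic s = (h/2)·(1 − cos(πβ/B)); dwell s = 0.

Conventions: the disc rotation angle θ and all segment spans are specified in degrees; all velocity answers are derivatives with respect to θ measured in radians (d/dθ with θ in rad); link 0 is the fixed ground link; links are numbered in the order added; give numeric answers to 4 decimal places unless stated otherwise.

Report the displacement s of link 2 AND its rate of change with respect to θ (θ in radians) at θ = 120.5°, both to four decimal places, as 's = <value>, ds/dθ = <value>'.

segment 1 (0° to 21.5°, cycloidal, h = 26) is passed completely: s = 0.0000 + (26) = 26.0000
segment 2 (21.5° to 113°, dwell): s unchanged at 26.0000
θ = 120.5° falls in segment 3 (113° to 292°, cycloidal, h = -15): β = 120.5 − 113 = 7.5°, B = 179°; Δs = -15·(0.0419 − sin(2π·0.0419)/(2π)) = -0.0072; s = 26.0000 − 0.0072 = 25.9928
velocity in seg [113°–292°] (cycloidal), θ in radians: β = 7.5° = 0.1309 rad, B = 179° = 3.1241 rad; ds/dθ = (h/B)(1 − cos(2πβ/B)) = ((-15)/3.1241)(1 − cos(2π·0.0419)) = -0.165424 mm/rad

s = 25.9928, ds/dθ = -0.1654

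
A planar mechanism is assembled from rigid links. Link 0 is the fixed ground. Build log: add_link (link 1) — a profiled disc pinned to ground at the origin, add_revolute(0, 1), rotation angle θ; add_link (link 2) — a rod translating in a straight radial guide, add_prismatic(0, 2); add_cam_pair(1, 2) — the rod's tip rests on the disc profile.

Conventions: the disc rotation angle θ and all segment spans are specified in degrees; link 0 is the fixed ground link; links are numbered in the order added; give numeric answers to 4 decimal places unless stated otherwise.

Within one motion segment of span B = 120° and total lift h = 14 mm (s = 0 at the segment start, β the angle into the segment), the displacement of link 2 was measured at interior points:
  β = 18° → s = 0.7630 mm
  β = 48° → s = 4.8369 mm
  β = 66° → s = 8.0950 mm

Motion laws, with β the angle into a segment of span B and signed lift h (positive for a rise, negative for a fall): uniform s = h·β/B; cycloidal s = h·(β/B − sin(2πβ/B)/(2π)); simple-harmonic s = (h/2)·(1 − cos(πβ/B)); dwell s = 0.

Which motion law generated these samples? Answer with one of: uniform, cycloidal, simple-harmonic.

candidates at β/B = r: uniform s = h·r (linear in β); cycloidal s = h·(r − sin(2πr)/(2π)); simple-harmonic s = (h/2)(1 − cos(πr))
β=18°: printed 0.7630 | uniform 2.1000, cycloidal 0.2974, simple-harmonic 0.7630
β=48°: printed 4.8369 | uniform 5.6000, cycloidal 4.2903, simple-harmonic 4.8369
β=66°: printed 8.0950 | uniform 7.7000, cycloidal 8.3885, simple-harmonic 8.0950
only one law matches every sample → simple-harmonic

simple-harmonic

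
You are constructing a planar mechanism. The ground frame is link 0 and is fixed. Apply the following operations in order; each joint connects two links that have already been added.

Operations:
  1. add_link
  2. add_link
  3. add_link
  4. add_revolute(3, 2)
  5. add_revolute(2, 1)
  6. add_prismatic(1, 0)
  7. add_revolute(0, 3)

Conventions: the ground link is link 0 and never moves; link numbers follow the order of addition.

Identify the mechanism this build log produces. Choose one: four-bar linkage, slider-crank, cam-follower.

links: 4 (incl. ground); joints: 3 revolute, 1 prismatic, 0 higher (cam) pair, forming one closed loop
4 links, 3 revolutes + 1 prismatic in one loop → slider-crank

slider-crank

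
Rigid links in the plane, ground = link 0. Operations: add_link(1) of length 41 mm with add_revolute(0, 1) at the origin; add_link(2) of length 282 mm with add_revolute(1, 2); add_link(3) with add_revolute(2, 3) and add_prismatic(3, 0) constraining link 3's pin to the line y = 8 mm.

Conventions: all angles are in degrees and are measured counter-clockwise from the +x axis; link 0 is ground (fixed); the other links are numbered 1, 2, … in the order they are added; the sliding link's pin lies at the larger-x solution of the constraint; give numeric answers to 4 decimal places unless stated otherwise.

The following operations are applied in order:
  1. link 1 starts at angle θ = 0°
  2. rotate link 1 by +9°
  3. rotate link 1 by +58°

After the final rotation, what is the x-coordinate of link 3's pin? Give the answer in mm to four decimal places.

geometry: r = 41 mm, L = 282 mm, e = 8 mm; θ starts at 0°
rotate link 1 by +9°: θ ← 0° +9° = 9°
rotate link 1 by +58°: θ ← 9° +58° = 67°
crank pin P = (r cos θ, r sin θ) = (16.019976, 37.740699)
h = r sin θ − e = 37.740699 − 8 = 29.740699
x = r cos θ + √(L² − h²) = 16.019976 + 280.427336 = 296.447312

296.4473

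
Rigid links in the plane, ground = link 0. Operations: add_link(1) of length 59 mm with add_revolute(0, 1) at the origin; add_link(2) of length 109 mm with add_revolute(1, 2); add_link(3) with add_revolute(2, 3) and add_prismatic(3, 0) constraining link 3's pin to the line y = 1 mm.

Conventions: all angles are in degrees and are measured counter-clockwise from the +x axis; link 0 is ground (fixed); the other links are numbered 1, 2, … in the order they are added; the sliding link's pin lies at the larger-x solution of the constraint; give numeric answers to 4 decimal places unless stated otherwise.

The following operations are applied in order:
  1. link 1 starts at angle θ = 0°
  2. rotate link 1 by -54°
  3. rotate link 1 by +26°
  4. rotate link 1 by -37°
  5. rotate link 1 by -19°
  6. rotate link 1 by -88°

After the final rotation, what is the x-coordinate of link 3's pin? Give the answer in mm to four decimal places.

geometry: r = 59 mm, L = 109 mm, e = 1 mm; θ starts at 0°
rotate link 1 by -54°: θ ← 0° -54° = -54°
rotate link 1 by +26°: θ ← -54° +26° = -28°
rotate link 1 by -37°: θ ← -28° -37° = -65°
rotate link 1 by -19°: θ ← -65° -19° = -84°
rotate link 1 by -88°: θ ← -84° -88° = -172°
crank pin P = (r cos θ, r sin θ) = (-58.425816, -8.211213)
h = r sin θ − e = -8.211213 − 1 = -9.211213
x = r cos θ + √(L² − h²) = -58.425816 + 108.610099 = 50.184283

50.1843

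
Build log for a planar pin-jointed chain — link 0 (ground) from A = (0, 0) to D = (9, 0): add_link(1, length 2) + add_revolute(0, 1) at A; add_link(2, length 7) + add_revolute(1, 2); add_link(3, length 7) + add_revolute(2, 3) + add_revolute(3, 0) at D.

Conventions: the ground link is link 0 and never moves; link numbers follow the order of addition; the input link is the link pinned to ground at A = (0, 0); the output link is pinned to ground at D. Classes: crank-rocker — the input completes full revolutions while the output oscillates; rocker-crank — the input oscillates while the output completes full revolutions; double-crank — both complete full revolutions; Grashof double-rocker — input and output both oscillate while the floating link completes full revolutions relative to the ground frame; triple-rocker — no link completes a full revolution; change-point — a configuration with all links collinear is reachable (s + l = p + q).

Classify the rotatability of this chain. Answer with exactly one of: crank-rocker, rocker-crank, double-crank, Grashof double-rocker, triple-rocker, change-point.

lengths: ground=9, input=2, coupler=7, output=7
sorted: s=2 (shortest), l=9 (longest), p+q=14
s + l = 11 vs p + q = 14
s + l < p + q (Grashof) with shortest = input link → crank-rocker

crank-rocker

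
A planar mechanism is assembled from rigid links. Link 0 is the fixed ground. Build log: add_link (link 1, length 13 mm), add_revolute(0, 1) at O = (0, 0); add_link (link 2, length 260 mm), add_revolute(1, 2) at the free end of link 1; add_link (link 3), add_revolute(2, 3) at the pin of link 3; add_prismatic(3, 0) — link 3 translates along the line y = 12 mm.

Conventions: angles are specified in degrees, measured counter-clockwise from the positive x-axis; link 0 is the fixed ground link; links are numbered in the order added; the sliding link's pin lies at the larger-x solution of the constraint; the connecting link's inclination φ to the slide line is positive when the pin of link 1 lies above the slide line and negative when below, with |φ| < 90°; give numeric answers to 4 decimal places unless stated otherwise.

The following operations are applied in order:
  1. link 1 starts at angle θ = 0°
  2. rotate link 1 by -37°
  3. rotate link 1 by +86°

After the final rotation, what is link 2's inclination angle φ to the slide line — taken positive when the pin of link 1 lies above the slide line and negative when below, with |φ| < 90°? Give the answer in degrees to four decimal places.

geometry: r = 13 mm, L = 260 mm, e = 12 mm; θ starts at 0°
rotate link 1 by -37°: θ ← 0° -37° = -37°
rotate link 1 by +86°: θ ← -37° +86° = 49°
h = r sin θ − e = 9.811225 − 12 = -2.188775
sin φ = h / L = -2.188775 / 260 = -0.00841837
φ = arcsin(-0.00841837) = -0.482343°

-0.4823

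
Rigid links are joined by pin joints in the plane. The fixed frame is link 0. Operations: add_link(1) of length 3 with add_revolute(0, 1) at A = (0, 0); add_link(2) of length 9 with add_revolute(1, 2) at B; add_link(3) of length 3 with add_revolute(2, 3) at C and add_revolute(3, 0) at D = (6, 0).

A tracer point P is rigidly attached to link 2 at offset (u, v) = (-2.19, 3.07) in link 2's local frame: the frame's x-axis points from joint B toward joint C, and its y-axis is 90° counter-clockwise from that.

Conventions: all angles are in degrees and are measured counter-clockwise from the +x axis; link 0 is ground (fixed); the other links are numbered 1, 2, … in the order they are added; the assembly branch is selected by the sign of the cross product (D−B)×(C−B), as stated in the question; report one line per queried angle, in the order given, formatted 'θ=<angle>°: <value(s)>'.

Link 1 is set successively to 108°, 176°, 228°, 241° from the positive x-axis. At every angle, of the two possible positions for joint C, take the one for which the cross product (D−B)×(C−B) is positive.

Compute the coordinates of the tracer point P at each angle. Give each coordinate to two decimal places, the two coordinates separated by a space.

A=(0,0), D=(6.00,0)
θ=108°: B = A + 3.00·(cos108°, sin108°) = (-0.9271, 2.8532)
θ=108°: |BD| = 7.4916
θ=108°: circle(B,9.00) ∩ circle(D,3.00): a=8.5512, h=2.8067
θ=108°:   candidates: C₊=(8.0486,2.1916) cross=21.027; C₋=(5.9108,-2.9987) cross=-21.027
θ=108°:   branch + wants cross > 0 → take C=(8.0486,2.1916) (cross=21.027)
θ=108°: ex = (C−B)/|BC| = (0.9973,-0.0735); ey = (0.0735,0.9973)
θ=108°: P = B + -2.19·ex + 3.07·ey = (-2.8855,6.0758)
θ=176°: B = A + 3.00·(cos176°, sin176°) = (-2.9927, 0.2093)
θ=176°: |BD| = 8.9951
θ=176°: circle(B,9.00) ∩ circle(D,3.00): a=8.4997, h=2.9588
θ=176°:   candidates: C₊=(5.5736,2.9695) cross=26.615; C₋=(5.4359,-2.9465) cross=-26.615
θ=176°:   branch + wants cross > 0 → take C=(5.5736,2.9695) (cross=26.615)
θ=176°: ex = (C−B)/|BC| = (0.9518,0.3067); ey = (-0.3067,0.9518)
θ=176°: P = B + -2.19·ex + 3.07·ey = (-6.0187,2.4597)
θ=228°: B = A + 3.00·(cos228°, sin228°) = (-2.0074, -2.2294)
θ=228°: |BD| = 8.3120
θ=228°: circle(B,9.00) ∩ circle(D,3.00): a=8.4871, h=2.9949
θ=228°:   candidates: C₊=(5.3654,2.9321) cross=24.893; C₋=(6.9720,-2.8382) cross=-24.893
θ=228°:   branch + wants cross > 0 → take C=(5.3654,2.9321) (cross=24.893)
θ=228°: ex = (C−B)/|BC| = (0.8192,0.5735); ey = (-0.5735,0.8192)
θ=228°: P = B + -2.19·ex + 3.07·ey = (-5.5621,-0.9705)
θ=241°: B = A + 3.00·(cos241°, sin241°) = (-1.4544, -2.6239)
θ=241°: |BD| = 7.9027
θ=241°: circle(B,9.00) ∩ circle(D,3.00): a=8.5068, h=2.9386
θ=241°:   candidates: C₊=(5.5941,2.9724) cross=23.223; C₋=(7.5454,-2.5713) cross=-23.223
θ=241°:   branch + wants cross > 0 → take C=(5.5941,2.9724) (cross=23.223)
θ=241°: ex = (C−B)/|BC| = (0.7832,0.6218); ey = (-0.6218,0.7832)
θ=241°: P = B + -2.19·ex + 3.07·ey = (-5.0785,-1.5813)

θ=108°: -2.89 6.08
θ=176°: -6.02 2.46
θ=228°: -5.56 -0.97
θ=241°: -5.08 -1.58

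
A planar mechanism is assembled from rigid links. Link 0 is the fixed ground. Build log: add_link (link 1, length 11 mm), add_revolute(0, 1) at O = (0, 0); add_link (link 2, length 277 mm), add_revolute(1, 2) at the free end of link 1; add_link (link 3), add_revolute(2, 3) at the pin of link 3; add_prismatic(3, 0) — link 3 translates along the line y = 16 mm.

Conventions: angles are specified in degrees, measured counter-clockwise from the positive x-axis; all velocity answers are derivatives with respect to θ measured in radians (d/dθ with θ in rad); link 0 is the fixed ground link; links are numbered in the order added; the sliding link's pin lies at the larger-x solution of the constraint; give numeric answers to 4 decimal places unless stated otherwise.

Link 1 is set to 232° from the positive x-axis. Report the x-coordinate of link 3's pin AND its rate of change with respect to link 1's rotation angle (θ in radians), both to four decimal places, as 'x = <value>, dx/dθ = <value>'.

geometry: r = 11 mm, L = 277 mm, e = 16 mm
crank pin P = (r cos θ, r sin θ) = (-6.772276, -8.668118)
h = r sin θ − e = -8.668118 − 16 = -24.668118
x = r cos θ + √(L² − h²) = -6.772276 + 275.899409 = 269.127133
dx/dθ = −r sin θ − h·r cos θ/√(L² − h²) (θ in radians; h = -24.668118) = 8.062610

x = 269.1271, dx/dθ = 8.0626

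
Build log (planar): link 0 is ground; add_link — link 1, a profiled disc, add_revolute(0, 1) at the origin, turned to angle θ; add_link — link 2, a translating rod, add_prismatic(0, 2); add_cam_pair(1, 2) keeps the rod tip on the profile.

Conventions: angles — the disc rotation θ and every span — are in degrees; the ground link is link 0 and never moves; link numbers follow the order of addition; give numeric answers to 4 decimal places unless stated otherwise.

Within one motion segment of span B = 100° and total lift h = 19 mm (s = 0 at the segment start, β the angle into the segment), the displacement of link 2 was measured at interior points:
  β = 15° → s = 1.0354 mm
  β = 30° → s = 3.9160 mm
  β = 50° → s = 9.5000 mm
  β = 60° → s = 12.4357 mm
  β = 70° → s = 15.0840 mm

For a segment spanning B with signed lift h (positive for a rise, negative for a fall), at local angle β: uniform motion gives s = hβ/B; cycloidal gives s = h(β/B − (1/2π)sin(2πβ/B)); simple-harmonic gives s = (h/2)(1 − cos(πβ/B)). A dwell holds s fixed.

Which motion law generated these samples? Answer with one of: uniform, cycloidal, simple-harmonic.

candidates at β/B = r: uniform s = h·r (linear in β); cycloidal s = h·(r − sin(2πr)/(2π)); simple-harmonic s = (h/2)(1 − cos(πr))
β=15°: printed 1.0354 | uniform 2.8500, cycloidal 0.4036, simple-harmonic 1.0354
β=30°: printed 3.9160 | uniform 5.7000, cycloidal 2.8241, simple-harmonic 3.9160
β=50°: printed 9.5000 | uniform 9.5000, cycloidal 9.5000, simple-harmonic 9.5000
β=60°: printed 12.4357 | uniform 11.4000, cycloidal 13.1774, simple-harmonic 12.4357
β=70°: printed 15.0840 | uniform 13.3000, cycloidal 16.1759, simple-harmonic 15.0840
only one law matches every sample → simple-harmonic

simple-harmonic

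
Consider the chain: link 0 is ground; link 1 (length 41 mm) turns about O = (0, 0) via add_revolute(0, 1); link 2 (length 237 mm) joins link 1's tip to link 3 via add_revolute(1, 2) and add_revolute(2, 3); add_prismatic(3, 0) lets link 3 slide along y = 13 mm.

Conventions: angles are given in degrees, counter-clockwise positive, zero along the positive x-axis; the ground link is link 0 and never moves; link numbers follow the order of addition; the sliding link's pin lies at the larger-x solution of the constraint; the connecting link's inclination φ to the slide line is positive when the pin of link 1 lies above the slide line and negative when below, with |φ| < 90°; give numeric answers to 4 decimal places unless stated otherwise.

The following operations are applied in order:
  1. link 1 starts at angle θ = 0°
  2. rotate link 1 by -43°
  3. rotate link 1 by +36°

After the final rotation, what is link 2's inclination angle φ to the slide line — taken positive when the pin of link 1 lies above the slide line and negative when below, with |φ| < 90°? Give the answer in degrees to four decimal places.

geometry: r = 41 mm, L = 237 mm, e = 13 mm; θ starts at 0°
rotate link 1 by -43°: θ ← 0° -43° = -43°
rotate link 1 by +36°: θ ← -43° +36° = -7°
h = r sin θ − e = -4.996643 − 13 = -17.996643
sin φ = h / L = -17.996643 / 237 = -0.07593520
φ = arcsin(-0.07593520) = -4.354959°

-4.3550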